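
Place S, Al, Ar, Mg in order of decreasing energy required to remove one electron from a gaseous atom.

Ar > S > Mg > Al

Mg is in period 3, group 2; Al is in period 3, group 13; S is in period 3, group 16; Ar is in period 3, group 18.
Across a period the outer electron is held more tightly (higher IE₁); down a group it sits in a higher shell, more shielded, and comes off more easily.
All lie in period 3; the across-period trend (first ionization energy increases left to right) applies, with the exception below.
Note the exception: Mg has a higher first ionization energy than Al, contrary to the simple trend — Al's single 3p electron is easier to remove than one from Mg's filled 3s².
Tabulated first ionization energy (kJ/mol): Mg 738, Al 578, S 1000, Ar 1521.
So from highest to lowest: Ar > S > Mg > Al.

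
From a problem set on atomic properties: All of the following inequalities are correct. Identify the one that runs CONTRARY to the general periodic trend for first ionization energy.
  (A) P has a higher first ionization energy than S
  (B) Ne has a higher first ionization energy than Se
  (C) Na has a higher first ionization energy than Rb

(A)

The general trend: first ionization energy increases across a period and decreases down a group.
(A) P (period 3, group 15) vs S (period 3, group 16): the stated order contradicts the simple trend.
(B) Ne (period 2, group 18) vs Se (period 4, group 16): the stated order agrees with the simple trend.
(C) Na (period 3, group 1) vs Rb (period 5, group 1): the stated order agrees with the simple trend.
The exception is (A): S (3p⁴) ionizes more easily than half-filled P (3p³) because the paired 3p electron in S is pushed out by e⁻–e⁻ repulsion.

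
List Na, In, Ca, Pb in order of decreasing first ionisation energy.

Pb > Ca > In > Na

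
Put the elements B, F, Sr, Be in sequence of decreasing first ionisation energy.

F > Be > B > Sr

IE₁ increases left→right with effective nuclear charge and decreases top→bottom as the valence shell moves farther out.
Here both period and group differ, so the two effects have to be weighed against each other.
B > Sr: relative to Sr, both the across-period and down-group shifts push B's first ionization energy up.
Be > B: this pair runs against the simple trend — see the exception note.
F > Be: both are in period 2; the period trend gives F the larger value.
Note the exception: Be has a higher first ionization energy than B, contrary to the simple trend — removing B's lone 2p electron is easier than breaking Be's filled 2s².
For reference (kJ/mol): Be 900, B 801, F 1681, Sr 550.
So from highest to lowest: F > Be > B > Sr.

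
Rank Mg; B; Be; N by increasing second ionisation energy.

Consider each +1 ion: Mg⁺ still has 1 valence electron; B⁺ still has 2 valence electrons; Be⁺ still has 1 valence electron; N⁺ still has 4 valence electrons.
All are still removing valence electrons, so compare the +1 ions as you would atoms: IE_2 generally rises across a period (higher Z_eff) and falls down a group (larger shell), subject to the usual subshell exceptions.
Valence configurations: Mg⁺ [Ne]3s¹, B⁺ [He]2s², Be⁺ [He]2s¹, N⁺ [He]2s²2p².
Approximate IE_2 values (kJ/mol): Mg 1451, B 2427, Be 1757, N 2856.
Overall IE_2 order: Mg < Be < B < N.

Mg < Be < B < N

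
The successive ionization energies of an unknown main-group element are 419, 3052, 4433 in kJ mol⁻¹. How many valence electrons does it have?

1

Look for the largest jump between consecutive ionization energies: IE2/IE1 ≈ 7.3, far larger than any earlier ratio.
That jump marks the point where a core electron is being removed. So the atom has 1 valence electron.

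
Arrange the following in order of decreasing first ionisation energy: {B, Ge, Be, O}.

Be is in period 2, group 2; B is in period 2, group 13; O is in period 2, group 16; Ge is in period 4, group 14.
First ionization energy rises across a period (greater Z_eff holds electrons more tightly) and falls down a group (valence electrons are farther from the nucleus).
These span different periods and groups, so the two trends combine.
B > Ge: the two effects oppose for this pair; the down-group effect wins (801 vs 762 kJ/mol).
Be > B: this pair runs against the simple trend — see the exception note.
O > Be: both are in period 2; the period trend gives O the larger value.
Note the exception: Be has a higher first ionization energy than B, contrary to the simple trend — removing B's lone 2p electron is easier than breaking Be's filled 2s².
Approximate values (kJ/mol): Be 900, B 801, O 1314, Ge 762.
So from highest to lowest: O > Be > B > Ge.

O > Be > B > Ge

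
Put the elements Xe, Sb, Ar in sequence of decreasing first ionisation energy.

Ar > Xe > Sb

Ar is in period 3, group 18; Sb is in period 5, group 15; Xe is in period 5, group 18.
IE₁ increases left→right with effective nuclear charge and decreases top→bottom as the valence shell moves farther out.
These span different periods and groups, so the two trends combine.
Xe > Sb: both are in period 5; the period trend gives Xe the larger value.
Ar > Xe: they share group 18; the group trend gives Ar the larger value.
Approximate values (kJ/mol): Ar 1521, Sb 831, Xe 1170.
So from highest to lowest: Ar > Xe > Sb.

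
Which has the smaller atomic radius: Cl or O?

O is in period 2, group 16; Cl is in period 3, group 17.
Radius decreases left→right (rising Z_eff, same n) and increases top→bottom (higher n).
A diagonal step moves right (one effect) and down (the opposite effect) at once.
Cl > O: the two effects oppose for this pair; the down-group effect wins (99 vs 63 pm).
For reference (pm): O 63, Cl 99.
So O has the smaller atomic radius (O < Cl).

O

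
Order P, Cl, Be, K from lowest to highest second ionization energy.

Consider each +1 ion: P⁺ still has 4 valence electrons; Cl⁺ still has 6 valence electrons; Be⁺ still has 1 valence electron; K⁺ is the bare [Ar] core.
Core electrons are held far more tightly than valence electrons, so K tops the IE_2 order.
Valence configurations: P⁺ [Ne]3s²3p², Cl⁺ [Ne]3s²3p⁴, Be⁺ [He]2s¹.
The numbers (kJ/mol): P 1907, Cl 2298, Be 1757, K 3052.
Hence IE_2: Be < P < Cl < K.

Be, P, Cl, K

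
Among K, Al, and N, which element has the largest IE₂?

K

IE_2 is the cost of taking one more electron from the +1 cation: K⁺ is the bare [Ar] core; Al⁺ still has 2 valence electrons; N⁺ still has 4 valence electrons.
Breaking into a closed-shell core is much more expensive than removing a leftover valence electron — K has the largest IE_2 here.
Valence configurations: Al⁺ [Ne]3s², N⁺ [He]2s²2p².
Tabulated IE_2 (kJ/mol): K 3052, Al 1817, N 2856.
So the second ionization energies run Al < N < K.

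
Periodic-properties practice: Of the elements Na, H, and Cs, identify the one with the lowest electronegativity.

Cs

Atoms toward the upper right of the periodic table pull bonding electrons most strongly.
All are in group 1, so electronegativity increases up the group.
The lowest electronegativity among these belongs to Cs.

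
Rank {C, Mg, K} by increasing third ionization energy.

K, C, Mg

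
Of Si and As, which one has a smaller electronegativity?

Si

Si is in period 3, group 14; As is in period 4, group 15.
Atoms toward the upper right of the periodic table pull bonding electrons most strongly.
These sit on a diagonal, where the across-period and down-group effects partly cancel.
As > Si: the two effects oppose for this pair; the across-period effect wins (2.18 vs 1.90).
Tabulated electronegativity (Pauling): Si 1.90, As 2.18.
So Si has the smaller electronegativity (Si < As).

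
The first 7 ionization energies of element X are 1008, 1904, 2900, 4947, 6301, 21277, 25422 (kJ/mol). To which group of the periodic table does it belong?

Group 15

Look for the largest jump between consecutive ionization energies: IE6/IE5 ≈ 3.4, far larger than any earlier ratio.
That jump marks the point where a core electron is being removed. So the atom has 5 valence electrons.
A main-group element with 5 valence electrons is in group 15.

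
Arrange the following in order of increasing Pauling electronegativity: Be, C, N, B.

Be < B < C < N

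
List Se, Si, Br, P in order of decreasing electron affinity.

Br > Se > Si > P

Si is in period 3, group 14; P is in period 3, group 15; Se is in period 4, group 16; Br is in period 4, group 17.
EA tends to increase across a period and decrease down a group, though the pattern is less regular than for IE or radius.
These span different periods and groups, so the two trends combine.
Si > P: this pair runs against the simple trend — see the exception note.
Se > Si: period and group pull opposite ways; the across-period shift dominates (195 vs 134 kJ/mol).
Br > Se: both are in period 4; the period trend gives Br the larger value.
Note the exception: Si has a higher electron affinity than P, contrary to the simple trend — adding an electron to P's half-filled 3p³ is unfavourable, so Si (3p²) has the more exothermic EA.
Tabulated electron affinity (kJ/mol): Si 134, P 72, Se 195, Br 325.
So from highest to lowest: Br > Se > Si > P.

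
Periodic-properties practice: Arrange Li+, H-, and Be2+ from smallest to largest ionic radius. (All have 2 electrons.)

Be2+ < Li+ < H-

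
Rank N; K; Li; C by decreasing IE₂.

After 1 electron has been removed, what remains? N⁺ still has 4 valence electrons; K⁺ is the bare [Ar] core; Li⁺ is the bare [He] core; C⁺ still has 3 valence electrons.
Breaking into a closed-shell core is much more expensive than removing a leftover valence electron — K and Li have the largest IE_2 here.
Valence configurations: N⁺ [He]2s²2p², C⁺ [He]2s²2p¹.
Approximate IE_2 values (kJ/mol): N 2856, K 3052, Li 7298, C 2353.
Hence IE_2: C < N < K < Li.

Li > K > N > C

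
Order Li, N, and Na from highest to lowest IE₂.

Li, Na, N

The second ionization energy removes an electron from the +1 ion. For each element: Li⁺ is the bare [He] core; N⁺ still has 4 valence electrons; Na⁺ is the bare [Ne] core.
Breaking into a closed-shell core is much more expensive than removing a leftover valence electron — Na and Li have the largest IE_2 here.
The numbers (kJ/mol): Li 7298, N 2856, Na 4562.
Overall IE_2 order: N < Na < Li.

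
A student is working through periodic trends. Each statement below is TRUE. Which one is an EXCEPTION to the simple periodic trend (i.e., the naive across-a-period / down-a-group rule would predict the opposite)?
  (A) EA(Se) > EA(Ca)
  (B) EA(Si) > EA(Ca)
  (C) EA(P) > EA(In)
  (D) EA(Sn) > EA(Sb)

(D)

The general trend: electron affinity increases across a period and decreases down a group.
(A) Se (period 4, group 16) vs Ca (period 4, group 2): the stated order agrees with the simple trend.
(B) Si (period 3, group 14) vs Ca (period 4, group 2): the stated order agrees with the simple trend.
(C) P (period 3, group 15) vs In (period 5, group 13): the stated order agrees with the simple trend.
(D) Sn (period 5, group 14) vs Sb (period 5, group 15): the stated order contradicts the simple trend.
The exception is (D): adding an electron to Sb's half-filled 5p³ is unfavourable, so Sn has the more exothermic EA.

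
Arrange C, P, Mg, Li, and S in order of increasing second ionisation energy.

Mg < P < S < C < Li

The second ionization energy removes an electron from the +1 ion. For each element: C⁺ still has 3 valence electrons; P⁺ still has 4 valence electrons; Mg⁺ still has 1 valence electron; Li⁺ is the bare [He] core; S⁺ still has 5 valence electrons.
Breaking into a closed-shell core is much more expensive than removing a leftover valence electron — Li has the largest IE_2 here.
Valence configurations: C⁺ [He]2s²2p¹, P⁺ [Ne]3s²3p², Mg⁺ [Ne]3s¹, S⁺ [Ne]3s²3p³.
The numbers (kJ/mol): C 2353, P 1907, Mg 1451, Li 7298, S 2252.
Putting it together, IE_2: Mg < P < S < C < Li.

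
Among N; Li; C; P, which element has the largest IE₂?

IE_2 is the cost of taking one more electron from the +1 cation: N⁺ still has 4 valence electrons; Li⁺ is the bare [He] core; C⁺ still has 3 valence electrons; P⁺ still has 4 valence electrons.
Core electrons are held far more tightly than valence electrons, so Li tops the IE_2 order.
Valence configurations: N⁺ [He]2s²2p², C⁺ [He]2s²2p¹, P⁺ [Ne]3s²3p².
Tabulated IE_2 (kJ/mol): N 2856, Li 7298, C 2353, P 1907.
Hence IE_2: P < C < N < Li.

Li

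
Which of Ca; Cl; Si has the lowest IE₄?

Si

IE_4 is the cost of taking one more electron from the +3 cation: Ca³⁺ is already 1 electron into the core; Cl³⁺ still has 4 valence electrons; Si³⁺ still has 1 valence electron.
Pulling an electron out of a noble-gas core costs far more than removing a remaining valence electron, so Ca sits at the high end of IE_4.
Valence configurations: Cl³⁺ [Ne]3s²3p², Si³⁺ [Ne]3s¹.
Tabulated IE_4 (kJ/mol): Ca 6491, Cl 5159, Si 4356.
Putting it together, IE_4: Si < Cl < Ca.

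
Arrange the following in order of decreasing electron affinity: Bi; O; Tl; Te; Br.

Br, Te, O, Bi, Tl

O is in period 2, group 16; Br is in period 4, group 17; Te is in period 5, group 16; Tl is in period 6, group 13; Bi is in period 6, group 15.
Adding an electron releases more energy for atoms nearer the top right (short of the noble gases).
These span different periods and groups, so the two trends combine.
Bi > Tl: both are in period 6; the period trend gives Bi the larger value.
O > Bi: both effects reinforce here, so O is clearly the higher of the two.
Te > O: this pair runs against the simple trend — see the exception note.
Br > Te: both effects reinforce here, so Br is clearly the higher of the two.
Note the exception: Te has a higher electron affinity than O, contrary to the simple trend — O's compact 2p subshell gives strong electron–electron repulsion on the added electron.
Approximate values (kJ/mol): O 141, Br 325, Te 190, Tl 19, Bi 91.
So from highest to lowest: Br > Te > O > Bi > Tl.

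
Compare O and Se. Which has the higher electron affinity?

Se

O is in period 2, group 16; Se is in period 4, group 16.
Atoms with high Z_eff and room in the valence shell (especially the halogens) have the most exothermic electron affinities.
All are in group 16; the group trend (electron affinity increases up the group) applies, with the exception below.
Note the exception: Se has a higher electron affinity than O, contrary to the simple trend — O's compact 2p subshell gives strong electron–electron repulsion on the added electron.
Tabulated electron affinity (kJ/mol): O 141, Se 195.
So Se has the higher electron affinity (Se > O).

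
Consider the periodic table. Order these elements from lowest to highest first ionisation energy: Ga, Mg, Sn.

Ga < Sn < Mg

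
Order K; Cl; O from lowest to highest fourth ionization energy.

Cl < K < O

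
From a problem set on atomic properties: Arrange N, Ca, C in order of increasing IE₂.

Ca, C, N

The second ionization energy removes an electron from the +1 ion. For each element: N⁺ still has 4 valence electrons; Ca⁺ still has 1 valence electron; C⁺ still has 3 valence electrons.
All are still removing valence electrons, so compare the +1 ions as you would atoms: IE_2 generally rises across a period (higher Z_eff) and falls down a group (larger shell), subject to the usual subshell exceptions.
Valence configurations: N⁺ [He]2s²2p², Ca⁺ [Ar]4s¹, C⁺ [He]2s²2p¹.
Tabulated IE_2 (kJ/mol): N 2856, Ca 1145, C 2353.
Putting it together, IE_2: Ca < C < N.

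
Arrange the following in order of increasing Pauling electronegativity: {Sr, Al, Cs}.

Al is in period 3, group 13; Sr is in period 5, group 2; Cs is in period 6, group 1.
EN rises left→right (higher Z_eff, smaller atoms) and falls top→bottom (larger, more shielded atoms).
Here both period and group differ, so the two effects have to be weighed against each other.
Sr > Cs: both effects reinforce here, so Sr is clearly the higher of the two.
Al > Sr: relative to Sr, both the across-period and down-group shifts push Al's electronegativity up.
Approximate values (Pauling): Al 1.61, Sr 0.95, Cs 0.79.
So from lowest to highest: Cs < Sr < Al.

Cs, Sr, Al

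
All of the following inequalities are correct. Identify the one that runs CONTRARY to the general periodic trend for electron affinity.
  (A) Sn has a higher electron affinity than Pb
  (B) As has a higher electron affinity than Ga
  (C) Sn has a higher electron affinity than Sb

The general trend: electron affinity increases across a period and decreases down a group.
(A) Sn (period 5, group 14) vs Pb (period 6, group 14): the stated order agrees with the simple trend.
(B) As (period 4, group 15) vs Ga (period 4, group 13): the stated order agrees with the simple trend.
(C) Sn (period 5, group 14) vs Sb (period 5, group 15): the stated order contradicts the simple trend.
The exception is (C): adding an electron to Sb's half-filled 5p³ is unfavourable, so Sn has the more exothermic EA.

(C)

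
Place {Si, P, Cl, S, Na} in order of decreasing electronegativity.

Cl, S, P, Si, Na

Na is in period 3, group 1; Si is in period 3, group 14; P is in period 3, group 15; S is in period 3, group 16; Cl is in period 3, group 17.
Atoms toward the upper right of the periodic table pull bonding electrons most strongly.
All lie in period 3, so electronegativity increases left to right.
So from highest to lowest: Cl > S > P > Si > Na.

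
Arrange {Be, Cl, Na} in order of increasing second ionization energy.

Be < Cl < Na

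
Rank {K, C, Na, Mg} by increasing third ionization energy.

K, C, Na, Mg

IE_3 is the cost of taking one more electron from the +2 cation: K²⁺ is already 1 electron into the core; C²⁺ still has 2 valence electrons; Na²⁺ is already 1 electron into the core; Mg²⁺ is the bare [Ne] core.
Usually core removal costs more than valence removal, but here the competition is close: a tightly held n=2 valence electron can cost more to remove than an n=3 core electron, so the actual values have to decide it.
Tabulated IE_3 (kJ/mol): K 4420, C 4620, Na 6910, Mg 7733.
Putting it together, IE_3: K < C < Na < Mg.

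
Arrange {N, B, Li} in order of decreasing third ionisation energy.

Li, N, B

The third ionization energy removes an electron from the +2 ion. For each element: N²⁺ still has 3 valence electrons; B²⁺ still has 1 valence electron; Li²⁺ is already 1 electron into the core.
Core electrons are held far more tightly than valence electrons, so Li tops the IE_3 order.
Valence configurations: N²⁺ [He]2s²2p¹, B²⁺ [He]2s¹.
Tabulated IE_3 (kJ/mol): N 4578, B 3660, Li 11815.
So the third ionization energies run B < N < Li.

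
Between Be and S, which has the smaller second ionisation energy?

After 1 electron has been removed, what remains? Be⁺ still has 1 valence electron; S⁺ still has 5 valence electrons.
All are still removing valence electrons, so compare the +1 ions as you would atoms: IE_2 generally rises across a period (higher Z_eff) and falls down a group (larger shell), subject to the usual subshell exceptions.
Valence configurations: Be⁺ [He]2s¹, S⁺ [Ne]3s²3p³.
Approximate IE_2 values (kJ/mol): Be 1757, S 2252.
Hence IE_2: Be < S.

Be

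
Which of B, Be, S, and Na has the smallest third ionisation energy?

S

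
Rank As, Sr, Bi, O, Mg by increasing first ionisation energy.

O is in period 2, group 16; Mg is in period 3, group 2; As is in period 4, group 15; Sr is in period 5, group 2; Bi is in period 6, group 15.
First ionization energy rises across a period (greater Z_eff holds electrons more tightly) and falls down a group (valence electrons are farther from the nucleus).
Neither a single period nor a single group — weigh both effects.
Bi > Sr: the two effects oppose for this pair; the across-period effect wins (703 vs 550 kJ/mol).
Mg > Bi: the two effects oppose for this pair; the down-group effect wins (738 vs 703 kJ/mol).
As > Mg: period and group pull opposite ways; the across-period shift dominates (947 vs 738 kJ/mol).
O > As: both effects reinforce here, so O is clearly the higher of the two.
For reference (kJ/mol): O 1314, Mg 738, As 947, Sr 550, Bi 703.
So from lowest to highest: Sr < Bi < Mg < As < O.

Sr < Bi < Mg < As < O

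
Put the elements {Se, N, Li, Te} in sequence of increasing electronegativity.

Li, Te, Se, N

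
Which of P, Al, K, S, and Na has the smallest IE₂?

Al

The second ionization energy removes an electron from the +1 ion. For each element: P⁺ still has 4 valence electrons; Al⁺ still has 2 valence electrons; K⁺ is the bare [Ar] core; S⁺ still has 5 valence electrons; Na⁺ is the bare [Ne] core.
Pulling an electron out of a noble-gas core costs far more than removing a remaining valence electron, so K and Na sit at the high end of IE_2.
Valence configurations: P⁺ [Ne]3s²3p², Al⁺ [Ne]3s², S⁺ [Ne]3s²3p³.
The numbers (kJ/mol): P 1907, Al 1817, K 3052, S 2252, Na 4562.
Hence IE_2: Al < P < S < K < Na.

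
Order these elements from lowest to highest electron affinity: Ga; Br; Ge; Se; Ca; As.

Ca < Ga < As < Ge < Se < Br

Ca is in period 4, group 2; Ga is in period 4, group 13; Ge is in period 4, group 14; As is in period 4, group 15; Se is in period 4, group 16; Br is in period 4, group 17.
Adding an electron releases more energy for atoms nearer the top right (short of the noble gases).
All lie in period 4; the across-period trend (electron affinity increases left to right) applies, with the exception below.
Note the exception: Ge has a higher electron affinity than As, contrary to the simple trend — adding an electron to As's half-filled 4p³ is unfavourable, so Ge (4p²) has the more exothermic EA.
Tabulated electron affinity (kJ/mol): Ca 2, Ga 29, Ge 119, As 78, Se 195, Br 325.
So from lowest to highest: Ca < Ga < As < Ge < Se < Br.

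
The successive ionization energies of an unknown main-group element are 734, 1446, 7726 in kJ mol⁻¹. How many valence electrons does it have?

Look for the largest jump between consecutive ionization energies: IE3/IE2 ≈ 5.3, far larger than any earlier ratio.
That jump marks the point where a core electron is being removed. So the atom has 2 valence electrons.

2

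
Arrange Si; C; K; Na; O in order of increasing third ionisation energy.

Si, K, C, O, Na

After 2 electrons have been removed, what remains? Si²⁺ still has 2 valence electrons; C²⁺ still has 2 valence electrons; K²⁺ is already 1 electron into the core; Na²⁺ is already 1 electron into the core; O²⁺ still has 4 valence electrons.
Usually core removal costs more than valence removal, but here the competition is close: a tightly held n=2 valence electron can cost more to remove than an n=3 core electron, so the actual values have to decide it.
Valence configurations: Si²⁺ [Ne]3s², C²⁺ [He]2s², O²⁺ [He]2s²2p².
The numbers (kJ/mol): Si 3232, C 4620, K 4420, Na 6910, O 5300.
So the third ionization energies run Si < K < C < O < Na.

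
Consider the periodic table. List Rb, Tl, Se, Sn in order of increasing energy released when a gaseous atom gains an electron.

Adding an electron releases more energy for atoms nearer the top right (short of the noble gases).
These span different periods and groups, so the two trends combine.
Rb > Tl: period and group pull opposite ways; the down-group shift dominates (47 vs 19 kJ/mol).
Sn > Rb: Sn lies to the right of Rb in period 5, so the across-period effect alone puts Sn higher.
Se > Sn: relative to Sn, both the across-period and down-group shifts push Se's electron affinity up.
Tabulated electron affinity (kJ/mol): Se 195, Rb 47, Sn 107, Tl 19.
So from lowest to highest: Tl < Rb < Sn < Se.

Tl, Rb, Sn, Se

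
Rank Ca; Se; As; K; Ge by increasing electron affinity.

K is in period 4, group 1; Ca is in period 4, group 2; Ge is in period 4, group 14; As is in period 4, group 15; Se is in period 4, group 16.
Adding an electron releases more energy for atoms nearer the top right (short of the noble gases).
All lie in period 4; the across-period trend (electron affinity increases left to right) applies, with the exception below.
Note the exception: K has a higher electron affinity than Ca, contrary to the simple trend — adding an electron to Ca (ns²) has to open a new, higher-energy np subshell, which is unfavourable.
Note the exception: Ge has a higher electron affinity than As, contrary to the simple trend — adding an electron to As's half-filled 4p³ is unfavourable, so Ge (4p²) has the more exothermic EA.
For reference (kJ/mol): K 48, Ca 2, Ge 119, As 78, Se 195.
So from lowest to highest: Ca < K < As < Ge < Se.

Ca, K, As, Ge, Se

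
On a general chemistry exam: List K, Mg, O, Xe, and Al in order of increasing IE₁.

K, Al, Mg, Xe, O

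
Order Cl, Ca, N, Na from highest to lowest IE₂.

Na, N, Cl, Ca

Consider each +1 ion: Cl⁺ still has 6 valence electrons; Ca⁺ still has 1 valence electron; N⁺ still has 4 valence electrons; Na⁺ is the bare [Ne] core.
Core electrons are held far more tightly than valence electrons, so Na tops the IE_2 order.
Valence configurations: Cl⁺ [Ne]3s²3p⁴, Ca⁺ [Ar]4s¹, N⁺ [He]2s²2p².
Approximate IE_2 values (kJ/mol): Cl 2298, Ca 1145, N 2856, Na 4562.
Hence IE_2: Ca < Cl < N < Na.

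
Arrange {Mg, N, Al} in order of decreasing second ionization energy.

N > Al > Mg

IE_2 is the cost of taking one more electron from the +1 cation: Mg⁺ still has 1 valence electron; N⁺ still has 4 valence electrons; Al⁺ still has 2 valence electrons.
All are still removing valence electrons, so compare the +1 ions as you would atoms: IE_2 generally rises across a period (higher Z_eff) and falls down a group (larger shell), subject to the usual subshell exceptions.
Valence configurations: Mg⁺ [Ne]3s¹, N⁺ [He]2s²2p², Al⁺ [Ne]3s².
The numbers (kJ/mol): Mg 1451, N 2856, Al 1817.
Putting it together, IE_2: Mg < Al < N.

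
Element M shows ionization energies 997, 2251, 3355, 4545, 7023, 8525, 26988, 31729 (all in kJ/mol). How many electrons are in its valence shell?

6

Look for the largest jump between consecutive ionization energies: IE7/IE6 ≈ 3.2, far larger than any earlier ratio.
That jump marks the point where a core electron is being removed. So the atom has 6 valence electrons.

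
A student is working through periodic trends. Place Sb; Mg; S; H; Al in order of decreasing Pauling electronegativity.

H is in period 1, group 1; Mg is in period 3, group 2; Al is in period 3, group 13; S is in period 3, group 16; Sb is in period 5, group 15.
EN rises left→right (higher Z_eff, smaller atoms) and falls top→bottom (larger, more shielded atoms).
These span different periods and groups, so the two trends combine.
Al > Mg: both are in period 3; the period trend gives Al the larger value.
Sb > Al: the two effects oppose for this pair; the across-period effect wins (2.05 vs 1.61).
H > Sb: period and group pull opposite ways; the down-group shift dominates (2.20 vs 2.05).
S > H: the two effects oppose for this pair; the across-period effect wins (2.58 vs 2.20).
Tabulated electronegativity (Pauling): H 2.20, Mg 1.31, Al 1.61, S 2.58, Sb 2.05.
So from highest to lowest: S > H > Sb > Al > Mg.

S > H > Sb > Al > Mg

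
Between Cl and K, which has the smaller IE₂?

Cl

Consider each +1 ion: Cl⁺ still has 6 valence electrons; K⁺ is the bare [Ar] core.
Breaking into a closed-shell core is much more expensive than removing a leftover valence electron — K has the largest IE_2 here.
The numbers (kJ/mol): Cl 2298, K 3052.
Overall IE_2 order: Cl < K.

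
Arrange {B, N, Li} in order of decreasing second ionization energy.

Li > N > B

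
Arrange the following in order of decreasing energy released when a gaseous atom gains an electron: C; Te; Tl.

C is in period 2, group 14; Te is in period 5, group 16; Tl is in period 6, group 13.
Electron affinity generally becomes more exothermic across a period toward the halogens and less exothermic down a group.
Neither a single period nor a single group — weigh both effects.
C > Tl: relative to Tl, both the across-period and down-group shifts push C's electron affinity up.
Te > C: the two effects oppose for this pair; the across-period effect wins (190 vs 122 kJ/mol).
Tabulated electron affinity (kJ/mol): C 122, Te 190, Tl 19.
So from highest to lowest: Te > C > Tl.

Te > C > Tl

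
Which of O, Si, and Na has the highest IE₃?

Na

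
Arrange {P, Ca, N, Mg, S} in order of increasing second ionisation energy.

Ca < Mg < P < S < N

IE_2 is the cost of taking one more electron from the +1 cation: P⁺ still has 4 valence electrons; Ca⁺ still has 1 valence electron; N⁺ still has 4 valence electrons; Mg⁺ still has 1 valence electron; S⁺ still has 5 valence electrons.
All are still removing valence electrons, so compare the +1 ions as you would atoms: IE_2 generally rises across a period (higher Z_eff) and falls down a group (larger shell), subject to the usual subshell exceptions.
Valence configurations: P⁺ [Ne]3s²3p², Ca⁺ [Ar]4s¹, N⁺ [He]2s²2p², Mg⁺ [Ne]3s¹, S⁺ [Ne]3s²3p³.
Tabulated IE_2 (kJ/mol): P 1907, Ca 1145, N 2856, Mg 1451, S 2252.
Hence IE_2: Ca < Mg < P < S < N.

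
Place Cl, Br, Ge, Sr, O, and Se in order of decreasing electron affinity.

O is in period 2, group 16; Cl is in period 3, group 17; Ge is in period 4, group 14; Se is in period 4, group 16; Br is in period 4, group 17; Sr is in period 5, group 2.
Atoms with high Z_eff and room in the valence shell (especially the halogens) have the most exothermic electron affinities.
Here both period and group differ, so the two effects have to be weighed against each other.
Ge > Sr: relative to Sr, both the across-period and down-group shifts push Ge's electron affinity up.
O > Ge: relative to Ge, both the across-period and down-group shifts push O's electron affinity up.
Se > O: this pair runs against the simple trend — see the exception note.
Br > Se: Br lies to the right of Se in period 4, so the across-period effect alone puts Br higher.
Cl > Br: they share group 17; the group trend gives Cl the larger value.
Note the exception: Se has a higher electron affinity than O, contrary to the simple trend — O's compact 2p subshell gives strong electron–electron repulsion on the added electron.
For reference (kJ/mol): O 141, Cl 349, Ge 119, Se 195, Br 325, Sr 5.
So from highest to lowest: Cl > Br > Se > O > Ge > Sr.

Cl > Br > Se > O > Ge > Sr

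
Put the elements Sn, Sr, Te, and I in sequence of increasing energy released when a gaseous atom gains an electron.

Sr < Sn < Te < I

Sr is in period 5, group 2; Sn is in period 5, group 14; Te is in period 5, group 16; I is in period 5, group 17.
Adding an electron releases more energy for atoms nearer the top right (short of the noble gases).
All lie in period 5, so electron affinity increases left to right.
So from lowest to highest: Sr < Sn < Te < I.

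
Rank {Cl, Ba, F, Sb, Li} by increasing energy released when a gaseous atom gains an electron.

Li is in period 2, group 1; F is in period 2, group 17; Cl is in period 3, group 17; Sb is in period 5, group 15; Ba is in period 6, group 2.
Atoms with high Z_eff and room in the valence shell (especially the halogens) have the most exothermic electron affinities.
Here both period and group differ, so the two effects have to be weighed against each other.
Li > Ba: period and group pull opposite ways; the down-group shift dominates (60 vs 14 kJ/mol).
Sb > Li: period and group pull opposite ways; the across-period shift dominates (103 vs 60 kJ/mol).
F > Sb: both effects reinforce here, so F is clearly the higher of the two.
Cl > F: this pair runs against the simple trend — see the exception note.
Note the exception: Cl has a higher electron affinity than F, contrary to the simple trend — F's small 2p subshell makes the incoming electron feel strong e⁻–e⁻ repulsion, so Cl actually releases more energy on gaining an electron.
For reference (kJ/mol): Li 60, F 328, Cl 349, Sb 103, Ba 14.
So from lowest to highest: Ba < Li < Sb < F < Cl.

Ba < Li < Sb < F < Cl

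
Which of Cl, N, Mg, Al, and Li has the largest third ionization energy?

IE_3 is the cost of taking one more electron from the +2 cation: Cl²⁺ still has 5 valence electrons; N²⁺ still has 3 valence electrons; Mg²⁺ is the bare [Ne] core; Al²⁺ still has 1 valence electron; Li²⁺ is already 1 electron into the core.
Core electrons are held far more tightly than valence electrons, so Mg and Li top the IE_3 order.
Valence configurations: Cl²⁺ [Ne]3s²3p³, N²⁺ [He]2s²2p¹, Al²⁺ [Ne]3s¹.
The numbers (kJ/mol): Cl 3822, N 4578, Mg 7733, Al 2745, Li 11815.
So the third ionization energies run Al < Cl < N < Mg < Li.

Li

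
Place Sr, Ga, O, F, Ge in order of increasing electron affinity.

Atoms with high Z_eff and room in the valence shell (especially the halogens) have the most exothermic electron affinities.
These span different periods and groups, so the two trends combine.
Ga > Sr: relative to Sr, both the across-period and down-group shifts push Ga's electron affinity up.
Ge > Ga: Ge lies to the right of Ga in period 4, so the across-period effect alone puts Ge higher.
O > Ge: both effects reinforce here, so O is clearly the higher of the two.
F > O: both are in period 2; the period trend gives F the larger value.
For reference (kJ/mol): O 141, F 328, Ga 29, Ge 119, Sr 5.
So from lowest to highest: Sr < Ga < Ge < O < F.

Sr, Ga, Ge, O, F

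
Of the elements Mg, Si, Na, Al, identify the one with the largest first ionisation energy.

Na is in period 3, group 1; Mg is in period 3, group 2; Al is in period 3, group 13; Si is in period 3, group 14.
Across a period the outer electron is held more tightly (higher IE₁); down a group it sits in a higher shell, more shielded, and comes off more easily.
All lie in period 3; the across-period trend (first ionization energy increases left to right) applies, with the exception below.
Note the exception: Mg has a higher first ionization energy than Al, contrary to the simple trend — Al's single 3p electron is easier to remove than one from Mg's filled 3s².
Approximate values (kJ/mol): Na 496, Mg 738, Al 578, Si 786.
The largest first ionisation energy among these belongs to Si.

Si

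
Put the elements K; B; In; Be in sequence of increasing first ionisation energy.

K, In, B, Be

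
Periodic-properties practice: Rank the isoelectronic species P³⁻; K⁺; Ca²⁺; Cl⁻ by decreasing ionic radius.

P³⁻, Cl⁻, K⁺, Ca²⁺

All of these have 18 electrons, so size is governed by nuclear charge alone: the more protons, the stronger the pull on the same electron cloud, and the smaller the ion.
Nuclear charges: Ca²⁺ (Z=20), K⁺ (Z=19), Cl⁻ (Z=17), P³⁻ (Z=15).
Largest to smallest: P³⁻ > Cl⁻ > K⁺ > Ca²⁺.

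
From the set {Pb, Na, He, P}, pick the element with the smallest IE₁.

Na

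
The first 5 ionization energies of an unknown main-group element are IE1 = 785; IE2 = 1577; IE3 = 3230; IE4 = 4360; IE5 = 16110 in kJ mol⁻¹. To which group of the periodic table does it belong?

Group 14

Look for the largest jump between consecutive ionization energies: IE5/IE4 ≈ 3.7, far larger than any earlier ratio.
That jump marks the point where a core electron is being removed. So the atom has 4 valence electrons.
A main-group element with 4 valence electrons is in group 14.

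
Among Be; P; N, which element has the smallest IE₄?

P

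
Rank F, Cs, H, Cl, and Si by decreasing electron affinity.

H is in period 1, group 1; F is in period 2, group 17; Si is in period 3, group 14; Cl is in period 3, group 17; Cs is in period 6, group 1.
Adding an electron releases more energy for atoms nearer the top right (short of the noble gases).
These span different periods and groups, so the two trends combine.
H > Cs: they share group 1; the group trend gives H the larger value.
Si > H: period and group pull opposite ways; the across-period shift dominates (134 vs 73 kJ/mol).
F > Si: both effects reinforce here, so F is clearly the higher of the two.
Cl > F: this pair runs against the simple trend — see the exception note.
Note the exception: Cl has a higher electron affinity than F, contrary to the simple trend — F's small 2p subshell makes the incoming electron feel strong e⁻–e⁻ repulsion, so Cl actually releases more energy on gaining an electron.
For reference (kJ/mol): H 73, F 328, Si 134, Cl 349, Cs 46.
So from highest to lowest: Cl > F > Si > H > Cs.

Cl > F > Si > H > Cs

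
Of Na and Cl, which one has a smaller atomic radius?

Na is in period 3, group 1; Cl is in period 3, group 17.
Moving right in a period, electrons are added to the same shell under a stronger nuclear pull, so atoms get smaller; moving down, a new shell is opened and atoms get larger.
All lie in period 3, so atomic radius increases right to left.
So Cl has the smaller atomic radius (Cl < Na).

Cl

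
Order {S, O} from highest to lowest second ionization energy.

O, S

After 1 electron has been removed, what remains? S⁺ still has 5 valence electrons; O⁺ still has 5 valence electrons.
All are still removing valence electrons, so compare the +1 ions as you would atoms: IE_2 generally rises across a period (higher Z_eff) and falls down a group (larger shell), subject to the usual subshell exceptions.
Valence configurations: S⁺ [Ne]3s²3p³, O⁺ [He]2s²2p³.
Approximate IE_2 values (kJ/mol): S 2252, O 3388.
So the second ionization energies run S < O.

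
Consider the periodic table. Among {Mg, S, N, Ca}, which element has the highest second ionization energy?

N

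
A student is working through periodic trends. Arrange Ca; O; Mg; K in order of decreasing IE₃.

After 2 electrons have been removed, what remains? Ca²⁺ is the bare [Ar] core; O²⁺ still has 4 valence electrons; Mg²⁺ is the bare [Ne] core; K²⁺ is already 1 electron into the core.
Usually core removal costs more than valence removal, but here the competition is close: a tightly held n=2 valence electron can cost more to remove than an n=3 core electron, so the actual values have to decide it.
Approximate IE_3 values (kJ/mol): Ca 4912, O 5300, Mg 7733, K 4420.
So the third ionization energies run K < Ca < O < Mg.

Mg > O > Ca > K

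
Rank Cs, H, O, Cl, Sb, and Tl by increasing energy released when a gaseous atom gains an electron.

H is in period 1, group 1; O is in period 2, group 16; Cl is in period 3, group 17; Sb is in period 5, group 15; Cs is in period 6, group 1; Tl is in period 6, group 13.
Electron affinity generally becomes more exothermic across a period toward the halogens and less exothermic down a group.
Neither a single period nor a single group — weigh both effects.
Cs > Tl: this pair runs against the simple trend — see the exception note.
H > Cs: H sits above Cs in group 1, so the down-group effect alone puts H higher.
Sb > H: the two effects oppose for this pair; the across-period effect wins (103 vs 73 kJ/mol).
O > Sb: both effects reinforce here, so O is clearly the higher of the two.
Cl > O: period and group pull opposite ways; the across-period shift dominates (349 vs 141 kJ/mol).
Note the exception: Cs has a higher electron affinity than Tl, contrary to the simple trend — Tl's ns²np¹ configuration gives only a small electron affinity — the sparsely filled np subshell binds an added electron weakly.
Approximate values (kJ/mol): H 73, O 141, Cl 349, Sb 103, Cs 46, Tl 19.
So from lowest to highest: Tl < Cs < H < Sb < O < Cl.

Tl < Cs < H < Sb < O < Cl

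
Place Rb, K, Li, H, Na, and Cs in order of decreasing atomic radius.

Moving right in a period, electrons are added to the same shell under a stronger nuclear pull, so atoms get smaller; moving down, a new shell is opened and atoms get larger.
All are in group 1, so atomic radius increases down the group.
So from largest to smallest: Cs > Rb > K > Na > Li > H.

Cs, Rb, K, Na, Li, H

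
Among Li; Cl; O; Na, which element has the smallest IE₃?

Cl

After 2 electrons have been removed, what remains? Li²⁺ is already 1 electron into the core; Cl²⁺ still has 5 valence electrons; O²⁺ still has 4 valence electrons; Na²⁺ is already 1 electron into the core.
Pulling an electron out of a noble-gas core costs far more than removing a remaining valence electron, so Na and Li sit at the high end of IE_3.
Valence configurations: Cl²⁺ [Ne]3s²3p³, O²⁺ [He]2s²2p².
Approximate IE_3 values (kJ/mol): Li 11815, Cl 3822, O 5300, Na 6910.
Hence IE_3: Cl < O < Na < Li.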